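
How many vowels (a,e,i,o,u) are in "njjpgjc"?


Input: njjpgjc
Checking each character:
  'n' at position 0: consonant
  'j' at position 1: consonant
  'j' at position 2: consonant
  'p' at position 3: consonant
  'g' at position 4: consonant
  'j' at position 5: consonant
  'c' at position 6: consonant
Total vowels: 0

0


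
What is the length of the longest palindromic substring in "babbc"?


Input: "babbc"
Checking substrings for palindromes:
  [0:3] "bab" (len 3) => palindrome
  [2:4] "bb" (len 2) => palindrome
Longest palindromic substring: "bab" with length 3

3


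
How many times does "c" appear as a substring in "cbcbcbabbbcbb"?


Searching for "c" in "cbcbcbabbbcbb"
Scanning each position:
  Position 0: "c" => MATCH
  Position 1: "b" => no
  Position 2: "c" => MATCH
  Position 3: "b" => no
  Position 4: "c" => MATCH
  Position 5: "b" => no
  Position 6: "a" => no
  Position 7: "b" => no
  Position 8: "b" => no
  Position 9: "b" => no
  Position 10: "c" => MATCH
  Position 11: "b" => no
  Position 12: "b" => no
Total occurrences: 4

4


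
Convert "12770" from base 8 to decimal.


Input: "12770" in base 8
Positional expansion:
  Digit '1' (value 1) x 8^4 = 4096
  Digit '2' (value 2) x 8^3 = 1024
  Digit '7' (value 7) x 8^2 = 448
  Digit '7' (value 7) x 8^1 = 56
  Digit '0' (value 0) x 8^0 = 0
Sum = 5624

5624


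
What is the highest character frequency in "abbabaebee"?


Input: abbabaebee
Character counts:
  'a': 3
  'b': 4
  'e': 3
Maximum frequency: 4

4


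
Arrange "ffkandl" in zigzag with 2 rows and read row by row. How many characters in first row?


Zigzag "ffkandl" into 2 rows:
Placing characters:
  'f' => row 0
  'f' => row 1
  'k' => row 0
  'a' => row 1
  'n' => row 0
  'd' => row 1
  'l' => row 0
Rows:
  Row 0: "fknl"
  Row 1: "fad"
First row length: 4

4


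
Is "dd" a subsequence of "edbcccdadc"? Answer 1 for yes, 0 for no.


Check if "dd" is a subsequence of "edbcccdadc"
Greedy scan:
  Position 0 ('e'): no match needed
  Position 1 ('d'): matches sub[0] = 'd'
  Position 2 ('b'): no match needed
  Position 3 ('c'): no match needed
  Position 4 ('c'): no match needed
  Position 5 ('c'): no match needed
  Position 6 ('d'): matches sub[1] = 'd'
  Position 7 ('a'): no match needed
  Position 8 ('d'): no match needed
  Position 9 ('c'): no match needed
All 2 characters matched => is a subsequence

1


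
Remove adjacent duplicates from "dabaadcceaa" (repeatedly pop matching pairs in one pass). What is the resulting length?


Input: dabaadcceaa
Stack-based adjacent duplicate removal:
  Read 'd': push. Stack: d
  Read 'a': push. Stack: da
  Read 'b': push. Stack: dab
  Read 'a': push. Stack: daba
  Read 'a': matches stack top 'a' => pop. Stack: dab
  Read 'd': push. Stack: dabd
  Read 'c': push. Stack: dabdc
  Read 'c': matches stack top 'c' => pop. Stack: dabd
  Read 'e': push. Stack: dabde
  Read 'a': push. Stack: dabdea
  Read 'a': matches stack top 'a' => pop. Stack: dabde
Final stack: "dabde" (length 5)

5


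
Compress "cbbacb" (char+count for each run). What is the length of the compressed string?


Input: cbbacb
Runs:
  'c' x 1 => "c1"
  'b' x 2 => "b2"
  'a' x 1 => "a1"
  'c' x 1 => "c1"
  'b' x 1 => "b1"
Compressed: "c1b2a1c1b1"
Compressed length: 10

10


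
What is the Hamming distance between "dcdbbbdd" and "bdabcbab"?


Comparing "dcdbbbdd" and "bdabcbab" position by position:
  Position 0: 'd' vs 'b' => differ
  Position 1: 'c' vs 'd' => differ
  Position 2: 'd' vs 'a' => differ
  Position 3: 'b' vs 'b' => same
  Position 4: 'b' vs 'c' => differ
  Position 5: 'b' vs 'b' => same
  Position 6: 'd' vs 'a' => differ
  Position 7: 'd' vs 'b' => differ
Total differences (Hamming distance): 6

6


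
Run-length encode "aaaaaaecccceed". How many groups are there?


Input: aaaaaaecccceed
Scanning for consecutive runs:
  Group 1: 'a' x 6 (positions 0-5)
  Group 2: 'e' x 1 (positions 6-6)
  Group 3: 'c' x 4 (positions 7-10)
  Group 4: 'e' x 2 (positions 11-12)
  Group 5: 'd' x 1 (positions 13-13)
Total groups: 5

5


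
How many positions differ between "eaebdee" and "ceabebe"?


Comparing "eaebdee" and "ceabebe" position by position:
  Position 0: 'e' vs 'c' => DIFFER
  Position 1: 'a' vs 'e' => DIFFER
  Position 2: 'e' vs 'a' => DIFFER
  Position 3: 'b' vs 'b' => same
  Position 4: 'd' vs 'e' => DIFFER
  Position 5: 'e' vs 'b' => DIFFER
  Position 6: 'e' vs 'e' => same
Positions that differ: 5

5


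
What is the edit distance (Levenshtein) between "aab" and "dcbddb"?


Computing edit distance: "aab" -> "dcbddb"
DP table:
           d    c    b    d    d    b
      0    1    2    3    4    5    6
  a   1    1    2    3    4    5    6
  a   2    2    2    3    4    5    6
  b   3    3    3    2    3    4    5
Edit distance = dp[3][6] = 5

5


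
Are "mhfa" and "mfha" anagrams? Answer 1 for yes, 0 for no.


Strings: "mhfa", "mfha"
Sorted first:  afhm
Sorted second: afhm
Sorted forms match => anagrams

1


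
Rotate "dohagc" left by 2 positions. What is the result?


Input: "dohagc", rotate left by 2
First 2 characters: "do"
Remaining characters: "hagc"
Concatenate remaining + first: "hagc" + "do" = "hagcdo"

hagcdo


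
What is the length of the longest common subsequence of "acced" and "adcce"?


LCS of "acced" and "adcce"
DP table:
           a    d    c    c    e
      0    0    0    0    0    0
  a   0    1    1    1    1    1
  c   0    1    1    2    2    2
  c   0    1    1    2    3    3
  e   0    1    1    2    3    4
  d   0    1    2    2    3    4
LCS length = dp[5][5] = 4

4


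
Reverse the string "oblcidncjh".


Input: oblcidncjh
Reading characters right to left:
  Position 9: 'h'
  Position 8: 'j'
  Position 7: 'c'
  Position 6: 'n'
  Position 5: 'd'
  Position 4: 'i'
  Position 3: 'c'
  Position 2: 'l'
  Position 1: 'b'
  Position 0: 'o'
Reversed: hjcndiclbo

hjcndiclbo


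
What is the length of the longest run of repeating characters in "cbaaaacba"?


Input: "cbaaaacba"
Scanning for longest run:
  Position 1 ('b'): new char, reset run to 1
  Position 2 ('a'): new char, reset run to 1
  Position 3 ('a'): continues run of 'a', length=2
  Position 4 ('a'): continues run of 'a', length=3
  Position 5 ('a'): continues run of 'a', length=4
  Position 6 ('c'): new char, reset run to 1
  Position 7 ('b'): new char, reset run to 1
  Position 8 ('a'): new char, reset run to 1
Longest run: 'a' with length 4

4


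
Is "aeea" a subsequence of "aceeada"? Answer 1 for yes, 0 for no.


Check if "aeea" is a subsequence of "aceeada"
Greedy scan:
  Position 0 ('a'): matches sub[0] = 'a'
  Position 1 ('c'): no match needed
  Position 2 ('e'): matches sub[1] = 'e'
  Position 3 ('e'): matches sub[2] = 'e'
  Position 4 ('a'): matches sub[3] = 'a'
  Position 5 ('d'): no match needed
  Position 6 ('a'): no match needed
All 4 characters matched => is a subsequence

1


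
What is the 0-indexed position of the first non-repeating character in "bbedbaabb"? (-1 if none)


Input: bbedbaabb
Character frequencies:
  'a': 2
  'b': 5
  'd': 1
  'e': 1
Scanning left to right for freq == 1:
  Position 0 ('b'): freq=5, skip
  Position 1 ('b'): freq=5, skip
  Position 2 ('e'): unique! => answer = 2

2


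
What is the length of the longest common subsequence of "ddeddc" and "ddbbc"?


LCS of "ddeddc" and "ddbbc"
DP table:
           d    d    b    b    c
      0    0    0    0    0    0
  d   0    1    1    1    1    1
  d   0    1    2    2    2    2
  e   0    1    2    2    2    2
  d   0    1    2    2    2    2
  d   0    1    2    2    2    2
  c   0    1    2    2    2    3
LCS length = dp[6][5] = 3

3


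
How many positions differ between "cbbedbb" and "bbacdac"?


Comparing "cbbedbb" and "bbacdac" position by position:
  Position 0: 'c' vs 'b' => DIFFER
  Position 1: 'b' vs 'b' => same
  Position 2: 'b' vs 'a' => DIFFER
  Position 3: 'e' vs 'c' => DIFFER
  Position 4: 'd' vs 'd' => same
  Position 5: 'b' vs 'a' => DIFFER
  Position 6: 'b' vs 'c' => DIFFER
Positions that differ: 5

5


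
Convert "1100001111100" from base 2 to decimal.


Input: "1100001111100" in base 2
Positional expansion:
  Digit '1' (value 1) x 2^12 = 4096
  Digit '1' (value 1) x 2^11 = 2048
  Digit '0' (value 0) x 2^10 = 0
  Digit '0' (value 0) x 2^9 = 0
  Digit '0' (value 0) x 2^8 = 0
  Digit '0' (value 0) x 2^7 = 0
  Digit '1' (value 1) x 2^6 = 64
  Digit '1' (value 1) x 2^5 = 32
  Digit '1' (value 1) x 2^4 = 16
  Digit '1' (value 1) x 2^3 = 8
  Digit '1' (value 1) x 2^2 = 4
  Digit '0' (value 0) x 2^1 = 0
  Digit '0' (value 0) x 2^0 = 0
Sum = 6268

6268


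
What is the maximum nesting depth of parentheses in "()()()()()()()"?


Input: "()()()()()()()"
Tracking depth:
  Position 0 '(': depth becomes 1
  Position 1 ')': depth becomes 0
  Position 2 '(': depth becomes 1
  Position 3 ')': depth becomes 0
  Position 4 '(': depth becomes 1
  Position 5 ')': depth becomes 0
  Position 6 '(': depth becomes 1
  Position 7 ')': depth becomes 0
  Position 8 '(': depth becomes 1
  Position 9 ')': depth becomes 0
  Position 10 '(': depth becomes 1
  Position 11 ')': depth becomes 0
  Position 12 '(': depth becomes 1
  Position 13 ')': depth becomes 0
Maximum depth reached: 1

1


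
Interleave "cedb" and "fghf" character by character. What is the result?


Interleaving "cedb" and "fghf":
  Position 0: 'c' from first, 'f' from second => "cf"
  Position 1: 'e' from first, 'g' from second => "eg"
  Position 2: 'd' from first, 'h' from second => "dh"
  Position 3: 'b' from first, 'f' from second => "bf"
Result: cfegdhbf

cfegdhbf


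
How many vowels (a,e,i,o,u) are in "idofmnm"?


Input: idofmnm
Checking each character:
  'i' at position 0: vowel (running total: 1)
  'd' at position 1: consonant
  'o' at position 2: vowel (running total: 2)
  'f' at position 3: consonant
  'm' at position 4: consonant
  'n' at position 5: consonant
  'm' at position 6: consonant
Total vowels: 2

2


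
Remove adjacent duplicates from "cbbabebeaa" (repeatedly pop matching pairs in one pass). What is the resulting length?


Input: cbbabebeaa
Stack-based adjacent duplicate removal:
  Read 'c': push. Stack: c
  Read 'b': push. Stack: cb
  Read 'b': matches stack top 'b' => pop. Stack: c
  Read 'a': push. Stack: ca
  Read 'b': push. Stack: cab
  Read 'e': push. Stack: cabe
  Read 'b': push. Stack: cabeb
  Read 'e': push. Stack: cabebe
  Read 'a': push. Stack: cabebea
  Read 'a': matches stack top 'a' => pop. Stack: cabebe
Final stack: "cabebe" (length 6)

6


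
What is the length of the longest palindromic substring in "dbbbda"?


Input: "dbbbda"
Checking substrings for palindromes:
  [0:5] "dbbbd" (len 5) => palindrome
  [1:4] "bbb" (len 3) => palindrome
  [1:3] "bb" (len 2) => palindrome
  [2:4] "bb" (len 2) => palindrome
Longest palindromic substring: "dbbbd" with length 5

5


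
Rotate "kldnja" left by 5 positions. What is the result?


Input: "kldnja", rotate left by 5
First 5 characters: "kldnj"
Remaining characters: "a"
Concatenate remaining + first: "a" + "kldnj" = "akldnj"

akldnj


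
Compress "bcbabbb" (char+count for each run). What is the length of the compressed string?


Input: bcbabbb
Runs:
  'b' x 1 => "b1"
  'c' x 1 => "c1"
  'b' x 1 => "b1"
  'a' x 1 => "a1"
  'b' x 3 => "b3"
Compressed: "b1c1b1a1b3"
Compressed length: 10

10


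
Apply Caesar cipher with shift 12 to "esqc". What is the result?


Caesar cipher: shift "esqc" by 12
  'e' (pos 4) + 12 = pos 16 = 'q'
  's' (pos 18) + 12 = pos 4 = 'e'
  'q' (pos 16) + 12 = pos 2 = 'c'
  'c' (pos 2) + 12 = pos 14 = 'o'
Result: qeco

qeco


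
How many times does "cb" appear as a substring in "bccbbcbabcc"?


Searching for "cb" in "bccbbcbabcc"
Scanning each position:
  Position 0: "bc" => no
  Position 1: "cc" => no
  Position 2: "cb" => MATCH
  Position 3: "bb" => no
  Position 4: "bc" => no
  Position 5: "cb" => MATCH
  Position 6: "ba" => no
  Position 7: "ab" => no
  Position 8: "bc" => no
  Position 9: "cc" => no
Total occurrences: 2

2


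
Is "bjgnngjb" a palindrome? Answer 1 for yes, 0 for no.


Input: bjgnngjb
Reversed: bjgnngjb
  Compare pos 0 ('b') with pos 7 ('b'): match
  Compare pos 1 ('j') with pos 6 ('j'): match
  Compare pos 2 ('g') with pos 5 ('g'): match
  Compare pos 3 ('n') with pos 4 ('n'): match
Result: palindrome

1


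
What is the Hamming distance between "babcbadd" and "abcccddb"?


Comparing "babcbadd" and "abcccddb" position by position:
  Position 0: 'b' vs 'a' => differ
  Position 1: 'a' vs 'b' => differ
  Position 2: 'b' vs 'c' => differ
  Position 3: 'c' vs 'c' => same
  Position 4: 'b' vs 'c' => differ
  Position 5: 'a' vs 'd' => differ
  Position 6: 'd' vs 'd' => same
  Position 7: 'd' vs 'b' => differ
Total differences (Hamming distance): 6

6


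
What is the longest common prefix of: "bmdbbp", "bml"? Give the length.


Words: bmdbbp, bml
  Position 0: all 'b' => match
  Position 1: all 'm' => match
  Position 2: ('d', 'l') => mismatch, stop
LCP = "bm" (length 2)

2


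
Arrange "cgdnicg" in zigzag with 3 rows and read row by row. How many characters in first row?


Zigzag "cgdnicg" into 3 rows:
Placing characters:
  'c' => row 0
  'g' => row 1
  'd' => row 2
  'n' => row 1
  'i' => row 0
  'c' => row 1
  'g' => row 2
Rows:
  Row 0: "ci"
  Row 1: "gnc"
  Row 2: "dg"
First row length: 2

2


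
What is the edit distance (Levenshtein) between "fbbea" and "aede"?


Computing edit distance: "fbbea" -> "aede"
DP table:
           a    e    d    e
      0    1    2    3    4
  f   1    1    2    3    4
  b   2    2    2    3    4
  b   3    3    3    3    4
  e   4    4    3    4    3
  a   5    4    4    4    4
Edit distance = dp[5][4] = 4

4


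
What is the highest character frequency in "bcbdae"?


Input: bcbdae
Character counts:
  'a': 1
  'b': 2
  'c': 1
  'd': 1
  'e': 1
Maximum frequency: 2

2


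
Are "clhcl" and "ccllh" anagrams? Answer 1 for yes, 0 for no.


Strings: "clhcl", "ccllh"
Sorted first:  cchll
Sorted second: cchll
Sorted forms match => anagrams

1


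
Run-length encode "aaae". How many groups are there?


Input: aaae
Scanning for consecutive runs:
  Group 1: 'a' x 3 (positions 0-2)
  Group 2: 'e' x 1 (positions 3-3)
Total groups: 2

2


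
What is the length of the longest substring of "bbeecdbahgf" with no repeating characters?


Input: "bbeecdbahgf"
Sliding window (track last position of each char):
  Position 0 ('b'): window [0,0] length 1 -- new best
  Position 1 ('b'): repeat (last at 0), move window start to 1
  Position 1 ('b'): window [1,1] length 1
  Position 2 ('e'): window [1,2] length 2 -- new best
  Position 3 ('e'): repeat (last at 2), move window start to 3
  Position 3 ('e'): window [3,3] length 1
  Position 4 ('c'): window [3,4] length 2
  Position 5 ('d'): window [3,5] length 3 -- new best
  Position 6 ('b'): window [3,6] length 4 -- new best
  Position 7 ('a'): window [3,7] length 5 -- new best
  Position 8 ('h'): window [3,8] length 6 -- new best
  Position 9 ('g'): window [3,9] length 7 -- new best
  Position 10 ('f'): window [3,10] length 8 -- new best
Longest substring with no repeats: "ecdbahgf" with length 8

8


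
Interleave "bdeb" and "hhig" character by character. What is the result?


Interleaving "bdeb" and "hhig":
  Position 0: 'b' from first, 'h' from second => "bh"
  Position 1: 'd' from first, 'h' from second => "dh"
  Position 2: 'e' from first, 'i' from second => "ei"
  Position 3: 'b' from first, 'g' from second => "bg"
Result: bhdheibg

bhdheibg


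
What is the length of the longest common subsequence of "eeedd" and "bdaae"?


LCS of "eeedd" and "bdaae"
DP table:
           b    d    a    a    e
      0    0    0    0    0    0
  e   0    0    0    0    0    1
  e   0    0    0    0    0    1
  e   0    0    0    0    0    1
  d   0    0    1    1    1    1
  d   0    0    1    1    1    1
LCS length = dp[5][5] = 1

1


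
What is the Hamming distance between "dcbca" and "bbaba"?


Comparing "dcbca" and "bbaba" position by position:
  Position 0: 'd' vs 'b' => differ
  Position 1: 'c' vs 'b' => differ
  Position 2: 'b' vs 'a' => differ
  Position 3: 'c' vs 'b' => differ
  Position 4: 'a' vs 'a' => same
Total differences (Hamming distance): 4

4


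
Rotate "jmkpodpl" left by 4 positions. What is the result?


Input: "jmkpodpl", rotate left by 4
First 4 characters: "jmkp"
Remaining characters: "odpl"
Concatenate remaining + first: "odpl" + "jmkp" = "odpljmkp"

odpljmkp


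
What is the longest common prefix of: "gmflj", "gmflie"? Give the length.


Words: gmflj, gmflie
  Position 0: all 'g' => match
  Position 1: all 'm' => match
  Position 2: all 'f' => match
  Position 3: all 'l' => match
  Position 4: ('j', 'i') => mismatch, stop
LCP = "gmfl" (length 4)

4


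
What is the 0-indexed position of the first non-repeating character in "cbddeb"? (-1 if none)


Input: cbddeb
Character frequencies:
  'b': 2
  'c': 1
  'd': 2
  'e': 1
Scanning left to right for freq == 1:
  Position 0 ('c'): unique! => answer = 0

0


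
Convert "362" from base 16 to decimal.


Input: "362" in base 16
Positional expansion:
  Digit '3' (value 3) x 16^2 = 768
  Digit '6' (value 6) x 16^1 = 96
  Digit '2' (value 2) x 16^0 = 2
Sum = 866

866


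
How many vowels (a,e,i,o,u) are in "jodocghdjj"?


Input: jodocghdjj
Checking each character:
  'j' at position 0: consonant
  'o' at position 1: vowel (running total: 1)
  'd' at position 2: consonant
  'o' at position 3: vowel (running total: 2)
  'c' at position 4: consonant
  'g' at position 5: consonant
  'h' at position 6: consonant
  'd' at position 7: consonant
  'j' at position 8: consonant
  'j' at position 9: consonant
Total vowels: 2

2


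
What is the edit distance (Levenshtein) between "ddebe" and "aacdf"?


Computing edit distance: "ddebe" -> "aacdf"
DP table:
           a    a    c    d    f
      0    1    2    3    4    5
  d   1    1    2    3    3    4
  d   2    2    2    3    3    4
  e   3    3    3    3    4    4
  b   4    4    4    4    4    5
  e   5    5    5    5    5    5
Edit distance = dp[5][5] = 5

5


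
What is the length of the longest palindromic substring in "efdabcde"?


Input: "efdabcde"
Checking substrings for palindromes:
  No multi-char palindromic substrings found
Longest palindromic substring: "e" with length 1

1


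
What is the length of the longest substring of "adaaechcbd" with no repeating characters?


Input: "adaaechcbd"
Sliding window (track last position of each char):
  Position 0 ('a'): window [0,0] length 1 -- new best
  Position 1 ('d'): window [0,1] length 2 -- new best
  Position 2 ('a'): repeat (last at 0), move window start to 1
  Position 2 ('a'): window [1,2] length 2
  Position 3 ('a'): repeat (last at 2), move window start to 3
  Position 3 ('a'): window [3,3] length 1
  Position 4 ('e'): window [3,4] length 2
  Position 5 ('c'): window [3,5] length 3 -- new best
  Position 6 ('h'): window [3,6] length 4 -- new best
  Position 7 ('c'): repeat (last at 5), move window start to 6
  Position 7 ('c'): window [6,7] length 2
  Position 8 ('b'): window [6,8] length 3
  Position 9 ('d'): window [6,9] length 4
Longest substring with no repeats: "aech" with length 4

4


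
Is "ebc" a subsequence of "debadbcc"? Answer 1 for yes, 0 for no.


Check if "ebc" is a subsequence of "debadbcc"
Greedy scan:
  Position 0 ('d'): no match needed
  Position 1 ('e'): matches sub[0] = 'e'
  Position 2 ('b'): matches sub[1] = 'b'
  Position 3 ('a'): no match needed
  Position 4 ('d'): no match needed
  Position 5 ('b'): no match needed
  Position 6 ('c'): matches sub[2] = 'c'
  Position 7 ('c'): no match needed
All 3 characters matched => is a subsequence

1


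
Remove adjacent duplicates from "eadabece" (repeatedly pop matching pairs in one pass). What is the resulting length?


Input: eadabece
Stack-based adjacent duplicate removal:
  Read 'e': push. Stack: e
  Read 'a': push. Stack: ea
  Read 'd': push. Stack: ead
  Read 'a': push. Stack: eada
  Read 'b': push. Stack: eadab
  Read 'e': push. Stack: eadabe
  Read 'c': push. Stack: eadabec
  Read 'e': push. Stack: eadabece
Final stack: "eadabece" (length 8)

8


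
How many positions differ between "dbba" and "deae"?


Comparing "dbba" and "deae" position by position:
  Position 0: 'd' vs 'd' => same
  Position 1: 'b' vs 'e' => DIFFER
  Position 2: 'b' vs 'a' => DIFFER
  Position 3: 'a' vs 'e' => DIFFER
Positions that differ: 3

3


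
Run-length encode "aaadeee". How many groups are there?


Input: aaadeee
Scanning for consecutive runs:
  Group 1: 'a' x 3 (positions 0-2)
  Group 2: 'd' x 1 (positions 3-3)
  Group 3: 'e' x 3 (positions 4-6)
Total groups: 3

3


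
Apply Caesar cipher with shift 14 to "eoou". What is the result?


Caesar cipher: shift "eoou" by 14
  'e' (pos 4) + 14 = pos 18 = 's'
  'o' (pos 14) + 14 = pos 2 = 'c'
  'o' (pos 14) + 14 = pos 2 = 'c'
  'u' (pos 20) + 14 = pos 8 = 'i'
Result: scci

scci


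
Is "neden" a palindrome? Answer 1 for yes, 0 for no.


Input: neden
Reversed: neden
  Compare pos 0 ('n') with pos 4 ('n'): match
  Compare pos 1 ('e') with pos 3 ('e'): match
Result: palindrome

1


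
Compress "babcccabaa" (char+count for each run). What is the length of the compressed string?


Input: babcccabaa
Runs:
  'b' x 1 => "b1"
  'a' x 1 => "a1"
  'b' x 1 => "b1"
  'c' x 3 => "c3"
  'a' x 1 => "a1"
  'b' x 1 => "b1"
  'a' x 2 => "a2"
Compressed: "b1a1b1c3a1b1a2"
Compressed length: 14

14


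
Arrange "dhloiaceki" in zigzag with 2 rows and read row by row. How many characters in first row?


Zigzag "dhloiaceki" into 2 rows:
Placing characters:
  'd' => row 0
  'h' => row 1
  'l' => row 0
  'o' => row 1
  'i' => row 0
  'a' => row 1
  'c' => row 0
  'e' => row 1
  'k' => row 0
  'i' => row 1
Rows:
  Row 0: "dlick"
  Row 1: "hoaei"
First row length: 5

5


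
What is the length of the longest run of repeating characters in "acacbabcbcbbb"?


Input: "acacbabcbcbbb"
Scanning for longest run:
  Position 1 ('c'): new char, reset run to 1
  Position 2 ('a'): new char, reset run to 1
  Position 3 ('c'): new char, reset run to 1
  Position 4 ('b'): new char, reset run to 1
  Position 5 ('a'): new char, reset run to 1
  Position 6 ('b'): new char, reset run to 1
  Position 7 ('c'): new char, reset run to 1
  Position 8 ('b'): new char, reset run to 1
  Position 9 ('c'): new char, reset run to 1
  Position 10 ('b'): new char, reset run to 1
  Position 11 ('b'): continues run of 'b', length=2
  Position 12 ('b'): continues run of 'b', length=3
Longest run: 'b' with length 3

3


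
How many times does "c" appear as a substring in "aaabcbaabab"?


Searching for "c" in "aaabcbaabab"
Scanning each position:
  Position 0: "a" => no
  Position 1: "a" => no
  Position 2: "a" => no
  Position 3: "b" => no
  Position 4: "c" => MATCH
  Position 5: "b" => no
  Position 6: "a" => no
  Position 7: "a" => no
  Position 8: "b" => no
  Position 9: "a" => no
  Position 10: "b" => no
Total occurrences: 1

1


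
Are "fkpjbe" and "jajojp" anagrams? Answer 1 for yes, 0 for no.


Strings: "fkpjbe", "jajojp"
Sorted first:  befjkp
Sorted second: ajjjop
Differ at position 0: 'b' vs 'a' => not anagrams

0


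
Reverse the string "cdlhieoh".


Input: cdlhieoh
Reading characters right to left:
  Position 7: 'h'
  Position 6: 'o'
  Position 5: 'e'
  Position 4: 'i'
  Position 3: 'h'
  Position 2: 'l'
  Position 1: 'd'
  Position 0: 'c'
Reversed: hoeihldc

hoeihldc


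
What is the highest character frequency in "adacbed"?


Input: adacbed
Character counts:
  'a': 2
  'b': 1
  'c': 1
  'd': 2
  'e': 1
Maximum frequency: 2

2


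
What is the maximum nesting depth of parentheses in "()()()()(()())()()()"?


Input: "()()()()(()())()()()"
Tracking depth:
  Position 0 '(': depth becomes 1
  Position 1 ')': depth becomes 0
  Position 2 '(': depth becomes 1
  Position 3 ')': depth becomes 0
  Position 4 '(': depth becomes 1
  Position 5 ')': depth becomes 0
  Position 6 '(': depth becomes 1
  Position 7 ')': depth becomes 0
  Position 8 '(': depth becomes 1
  Position 9 '(': depth becomes 2
  Position 10 ')': depth becomes 1
  Position 11 '(': depth becomes 2
  Position 12 ')': depth becomes 1
  Position 13 ')': depth becomes 0
  Position 14 '(': depth becomes 1
  Position 15 ')': depth becomes 0
  Position 16 '(': depth becomes 1
  Position 17 ')': depth becomes 0
  Position 18 '(': depth becomes 1
  Position 19 ')': depth becomes 0
Maximum depth reached: 2

2


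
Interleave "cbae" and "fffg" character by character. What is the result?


Interleaving "cbae" and "fffg":
  Position 0: 'c' from first, 'f' from second => "cf"
  Position 1: 'b' from first, 'f' from second => "bf"
  Position 2: 'a' from first, 'f' from second => "af"
  Position 3: 'e' from first, 'g' from second => "eg"
Result: cfbfafeg

cfbfafeg


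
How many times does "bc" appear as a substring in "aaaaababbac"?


Searching for "bc" in "aaaaababbac"
Scanning each position:
  Position 0: "aa" => no
  Position 1: "aa" => no
  Position 2: "aa" => no
  Position 3: "aa" => no
  Position 4: "ab" => no
  Position 5: "ba" => no
  Position 6: "ab" => no
  Position 7: "bb" => no
  Position 8: "ba" => no
  Position 9: "ac" => no
Total occurrences: 0

0


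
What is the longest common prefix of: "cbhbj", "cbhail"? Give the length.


Words: cbhbj, cbhail
  Position 0: all 'c' => match
  Position 1: all 'b' => match
  Position 2: all 'h' => match
  Position 3: ('b', 'a') => mismatch, stop
LCP = "cbh" (length 3)

3


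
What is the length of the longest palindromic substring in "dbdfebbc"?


Input: "dbdfebbc"
Checking substrings for palindromes:
  [0:3] "dbd" (len 3) => palindrome
  [5:7] "bb" (len 2) => palindrome
Longest palindromic substring: "dbd" with length 3

3


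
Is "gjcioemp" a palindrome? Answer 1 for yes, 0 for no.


Input: gjcioemp
Reversed: pmeoicjg
  Compare pos 0 ('g') with pos 7 ('p'): MISMATCH
  Compare pos 1 ('j') with pos 6 ('m'): MISMATCH
  Compare pos 2 ('c') with pos 5 ('e'): MISMATCH
  Compare pos 3 ('i') with pos 4 ('o'): MISMATCH
Result: not a palindrome

0


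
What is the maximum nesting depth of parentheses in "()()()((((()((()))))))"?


Input: "()()()((((()((()))))))"
Tracking depth:
  Position 0 '(': depth becomes 1
  Position 1 ')': depth becomes 0
  Position 2 '(': depth becomes 1
  Position 3 ')': depth becomes 0
  Position 4 '(': depth becomes 1
  Position 5 ')': depth becomes 0
  Position 6 '(': depth becomes 1
  Position 7 '(': depth becomes 2
  Position 8 '(': depth becomes 3
  Position 9 '(': depth becomes 4
  Position 10 '(': depth becomes 5
  Position 11 ')': depth becomes 4
  Position 12 '(': depth becomes 5
  Position 13 '(': depth becomes 6
  Position 14 '(': depth becomes 7
  Position 15 ')': depth becomes 6
  Position 16 ')': depth becomes 5
  Position 17 ')': depth becomes 4
  Position 18 ')': depth becomes 3
  Position 19 ')': depth becomes 2
  Position 20 ')': depth becomes 1
  Position 21 ')': depth becomes 0
Maximum depth reached: 7

7


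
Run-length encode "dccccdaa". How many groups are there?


Input: dccccdaa
Scanning for consecutive runs:
  Group 1: 'd' x 1 (positions 0-0)
  Group 2: 'c' x 4 (positions 1-4)
  Group 3: 'd' x 1 (positions 5-5)
  Group 4: 'a' x 2 (positions 6-7)
Total groups: 4

4


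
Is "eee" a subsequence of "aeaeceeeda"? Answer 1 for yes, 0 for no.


Check if "eee" is a subsequence of "aeaeceeeda"
Greedy scan:
  Position 0 ('a'): no match needed
  Position 1 ('e'): matches sub[0] = 'e'
  Position 2 ('a'): no match needed
  Position 3 ('e'): matches sub[1] = 'e'
  Position 4 ('c'): no match needed
  Position 5 ('e'): matches sub[2] = 'e'
  Position 6 ('e'): no match needed
  Position 7 ('e'): no match needed
  Position 8 ('d'): no match needed
  Position 9 ('a'): no match needed
All 3 characters matched => is a subsequence

1


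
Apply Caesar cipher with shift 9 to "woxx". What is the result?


Caesar cipher: shift "woxx" by 9
  'w' (pos 22) + 9 = pos 5 = 'f'
  'o' (pos 14) + 9 = pos 23 = 'x'
  'x' (pos 23) + 9 = pos 6 = 'g'
  'x' (pos 23) + 9 = pos 6 = 'g'
Result: fxgg

fxgg


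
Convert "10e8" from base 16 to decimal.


Input: "10e8" in base 16
Positional expansion:
  Digit '1' (value 1) x 16^3 = 4096
  Digit '0' (value 0) x 16^2 = 0
  Digit 'e' (value 14) x 16^1 = 224
  Digit '8' (value 8) x 16^0 = 8
Sum = 4328

4328


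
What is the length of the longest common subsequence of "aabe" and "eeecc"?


LCS of "aabe" and "eeecc"
DP table:
           e    e    e    c    c
      0    0    0    0    0    0
  a   0    0    0    0    0    0
  a   0    0    0    0    0    0
  b   0    0    0    0    0    0
  e   0    1    1    1    1    1
LCS length = dp[4][5] = 1

1


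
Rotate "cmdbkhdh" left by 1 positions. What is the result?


Input: "cmdbkhdh", rotate left by 1
First 1 characters: "c"
Remaining characters: "mdbkhdh"
Concatenate remaining + first: "mdbkhdh" + "c" = "mdbkhdhc"

mdbkhdhc


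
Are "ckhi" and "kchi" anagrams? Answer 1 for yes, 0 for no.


Strings: "ckhi", "kchi"
Sorted first:  chik
Sorted second: chik
Sorted forms match => anagrams

1


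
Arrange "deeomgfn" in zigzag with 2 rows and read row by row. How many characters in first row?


Zigzag "deeomgfn" into 2 rows:
Placing characters:
  'd' => row 0
  'e' => row 1
  'e' => row 0
  'o' => row 1
  'm' => row 0
  'g' => row 1
  'f' => row 0
  'n' => row 1
Rows:
  Row 0: "demf"
  Row 1: "eogn"
First row length: 4

4


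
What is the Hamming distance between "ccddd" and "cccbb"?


Comparing "ccddd" and "cccbb" position by position:
  Position 0: 'c' vs 'c' => same
  Position 1: 'c' vs 'c' => same
  Position 2: 'd' vs 'c' => differ
  Position 3: 'd' vs 'b' => differ
  Position 4: 'd' vs 'b' => differ
Total differences (Hamming distance): 3

3


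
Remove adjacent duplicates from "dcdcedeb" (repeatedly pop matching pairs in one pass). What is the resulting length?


Input: dcdcedeb
Stack-based adjacent duplicate removal:
  Read 'd': push. Stack: d
  Read 'c': push. Stack: dc
  Read 'd': push. Stack: dcd
  Read 'c': push. Stack: dcdc
  Read 'e': push. Stack: dcdce
  Read 'd': push. Stack: dcdced
  Read 'e': push. Stack: dcdcede
  Read 'b': push. Stack: dcdcedeb
Final stack: "dcdcedeb" (length 8)

8


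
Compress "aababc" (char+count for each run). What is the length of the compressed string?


Input: aababc
Runs:
  'a' x 2 => "a2"
  'b' x 1 => "b1"
  'a' x 1 => "a1"
  'b' x 1 => "b1"
  'c' x 1 => "c1"
Compressed: "a2b1a1b1c1"
Compressed length: 10

10


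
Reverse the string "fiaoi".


Input: fiaoi
Reading characters right to left:
  Position 4: 'i'
  Position 3: 'o'
  Position 2: 'a'
  Position 1: 'i'
  Position 0: 'f'
Reversed: ioaif

ioaif


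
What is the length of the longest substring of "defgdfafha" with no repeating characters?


Input: "defgdfafha"
Sliding window (track last position of each char):
  Position 0 ('d'): window [0,0] length 1 -- new best
  Position 1 ('e'): window [0,1] length 2 -- new best
  Position 2 ('f'): window [0,2] length 3 -- new best
  Position 3 ('g'): window [0,3] length 4 -- new best
  Position 4 ('d'): repeat (last at 0), move window start to 1
  Position 4 ('d'): window [1,4] length 4
  Position 5 ('f'): repeat (last at 2), move window start to 3
  Position 5 ('f'): window [3,5] length 3
  Position 6 ('a'): window [3,6] length 4
  Position 7 ('f'): repeat (last at 5), move window start to 6
  Position 7 ('f'): window [6,7] length 2
  Position 8 ('h'): window [6,8] length 3
  Position 9 ('a'): repeat (last at 6), move window start to 7
  Position 9 ('a'): window [7,9] length 3
Longest substring with no repeats: "defg" with length 4

4


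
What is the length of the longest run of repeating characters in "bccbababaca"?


Input: "bccbababaca"
Scanning for longest run:
  Position 1 ('c'): new char, reset run to 1
  Position 2 ('c'): continues run of 'c', length=2
  Position 3 ('b'): new char, reset run to 1
  Position 4 ('a'): new char, reset run to 1
  Position 5 ('b'): new char, reset run to 1
  Position 6 ('a'): new char, reset run to 1
  Position 7 ('b'): new char, reset run to 1
  Position 8 ('a'): new char, reset run to 1
  Position 9 ('c'): new char, reset run to 1
  Position 10 ('a'): new char, reset run to 1
Longest run: 'c' with length 2

2


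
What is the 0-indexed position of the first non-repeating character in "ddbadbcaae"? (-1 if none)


Input: ddbadbcaae
Character frequencies:
  'a': 3
  'b': 2
  'c': 1
  'd': 3
  'e': 1
Scanning left to right for freq == 1:
  Position 0 ('d'): freq=3, skip
  Position 1 ('d'): freq=3, skip
  Position 2 ('b'): freq=2, skip
  Position 3 ('a'): freq=3, skip
  Position 4 ('d'): freq=3, skip
  Position 5 ('b'): freq=2, skip
  Position 6 ('c'): unique! => answer = 6

6


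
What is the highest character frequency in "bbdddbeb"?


Input: bbdddbeb
Character counts:
  'b': 4
  'd': 3
  'e': 1
Maximum frequency: 4

4


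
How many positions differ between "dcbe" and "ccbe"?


Comparing "dcbe" and "ccbe" position by position:
  Position 0: 'd' vs 'c' => DIFFER
  Position 1: 'c' vs 'c' => same
  Position 2: 'b' vs 'b' => same
  Position 3: 'e' vs 'e' => same
Positions that differ: 1

1


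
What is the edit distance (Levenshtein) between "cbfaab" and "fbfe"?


Computing edit distance: "cbfaab" -> "fbfe"
DP table:
           f    b    f    e
      0    1    2    3    4
  c   1    1    2    3    4
  b   2    2    1    2    3
  f   3    2    2    1    2
  a   4    3    3    2    2
  a   5    4    4    3    3
  b   6    5    4    4    4
Edit distance = dp[6][4] = 4

4


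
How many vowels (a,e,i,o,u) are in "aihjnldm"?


Input: aihjnldm
Checking each character:
  'a' at position 0: vowel (running total: 1)
  'i' at position 1: vowel (running total: 2)
  'h' at position 2: consonant
  'j' at position 3: consonant
  'n' at position 4: consonant
  'l' at position 5: consonant
  'd' at position 6: consonant
  'm' at position 7: consonant
Total vowels: 2

2


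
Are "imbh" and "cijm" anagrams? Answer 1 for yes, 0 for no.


Strings: "imbh", "cijm"
Sorted first:  bhim
Sorted second: cijm
Differ at position 0: 'b' vs 'c' => not anagrams

0


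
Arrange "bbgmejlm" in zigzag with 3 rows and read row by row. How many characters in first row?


Zigzag "bbgmejlm" into 3 rows:
Placing characters:
  'b' => row 0
  'b' => row 1
  'g' => row 2
  'm' => row 1
  'e' => row 0
  'j' => row 1
  'l' => row 2
  'm' => row 1
Rows:
  Row 0: "be"
  Row 1: "bmjm"
  Row 2: "gl"
First row length: 2

2


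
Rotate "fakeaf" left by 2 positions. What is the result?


Input: "fakeaf", rotate left by 2
First 2 characters: "fa"
Remaining characters: "keaf"
Concatenate remaining + first: "keaf" + "fa" = "keaffa"

keaffa


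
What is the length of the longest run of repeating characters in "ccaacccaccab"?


Input: "ccaacccaccab"
Scanning for longest run:
  Position 1 ('c'): continues run of 'c', length=2
  Position 2 ('a'): new char, reset run to 1
  Position 3 ('a'): continues run of 'a', length=2
  Position 4 ('c'): new char, reset run to 1
  Position 5 ('c'): continues run of 'c', length=2
  Position 6 ('c'): continues run of 'c', length=3
  Position 7 ('a'): new char, reset run to 1
  Position 8 ('c'): new char, reset run to 1
  Position 9 ('c'): continues run of 'c', length=2
  Position 10 ('a'): new char, reset run to 1
  Position 11 ('b'): new char, reset run to 1
Longest run: 'c' with length 3

3


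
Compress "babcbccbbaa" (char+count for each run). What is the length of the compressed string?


Input: babcbccbbaa
Runs:
  'b' x 1 => "b1"
  'a' x 1 => "a1"
  'b' x 1 => "b1"
  'c' x 1 => "c1"
  'b' x 1 => "b1"
  'c' x 2 => "c2"
  'b' x 2 => "b2"
  'a' x 2 => "a2"
Compressed: "b1a1b1c1b1c2b2a2"
Compressed length: 16

16


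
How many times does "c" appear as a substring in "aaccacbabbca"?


Searching for "c" in "aaccacbabbca"
Scanning each position:
  Position 0: "a" => no
  Position 1: "a" => no
  Position 2: "c" => MATCH
  Position 3: "c" => MATCH
  Position 4: "a" => no
  Position 5: "c" => MATCH
  Position 6: "b" => no
  Position 7: "a" => no
  Position 8: "b" => no
  Position 9: "b" => no
  Position 10: "c" => MATCH
  Position 11: "a" => no
Total occurrences: 4

4


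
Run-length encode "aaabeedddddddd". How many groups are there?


Input: aaabeedddddddd
Scanning for consecutive runs:
  Group 1: 'a' x 3 (positions 0-2)
  Group 2: 'b' x 1 (positions 3-3)
  Group 3: 'e' x 2 (positions 4-5)
  Group 4: 'd' x 8 (positions 6-13)
Total groups: 4

4


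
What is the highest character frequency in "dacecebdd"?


Input: dacecebdd
Character counts:
  'a': 1
  'b': 1
  'c': 2
  'd': 3
  'e': 2
Maximum frequency: 3

3


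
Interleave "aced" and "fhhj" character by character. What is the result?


Interleaving "aced" and "fhhj":
  Position 0: 'a' from first, 'f' from second => "af"
  Position 1: 'c' from first, 'h' from second => "ch"
  Position 2: 'e' from first, 'h' from second => "eh"
  Position 3: 'd' from first, 'j' from second => "dj"
Result: afchehdj

afchehdj


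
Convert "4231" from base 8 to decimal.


Input: "4231" in base 8
Positional expansion:
  Digit '4' (value 4) x 8^3 = 2048
  Digit '2' (value 2) x 8^2 = 128
  Digit '3' (value 3) x 8^1 = 24
  Digit '1' (value 1) x 8^0 = 1
Sum = 2201

2201


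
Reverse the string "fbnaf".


Input: fbnaf
Reading characters right to left:
  Position 4: 'f'
  Position 3: 'a'
  Position 2: 'n'
  Position 1: 'b'
  Position 0: 'f'
Reversed: fanbf

fanbf


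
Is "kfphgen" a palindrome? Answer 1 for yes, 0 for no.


Input: kfphgen
Reversed: neghpfk
  Compare pos 0 ('k') with pos 6 ('n'): MISMATCH
  Compare pos 1 ('f') with pos 5 ('e'): MISMATCH
  Compare pos 2 ('p') with pos 4 ('g'): MISMATCH
Result: not a palindrome

0


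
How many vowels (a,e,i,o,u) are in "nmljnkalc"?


Input: nmljnkalc
Checking each character:
  'n' at position 0: consonant
  'm' at position 1: consonant
  'l' at position 2: consonant
  'j' at position 3: consonant
  'n' at position 4: consonant
  'k' at position 5: consonant
  'a' at position 6: vowel (running total: 1)
  'l' at position 7: consonant
  'c' at position 8: consonant
Total vowels: 1

1


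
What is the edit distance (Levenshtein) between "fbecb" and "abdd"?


Computing edit distance: "fbecb" -> "abdd"
DP table:
           a    b    d    d
      0    1    2    3    4
  f   1    1    2    3    4
  b   2    2    1    2    3
  e   3    3    2    2    3
  c   4    4    3    3    3
  b   5    5    4    4    4
Edit distance = dp[5][4] = 4

4


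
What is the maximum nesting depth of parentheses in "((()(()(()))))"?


Input: "((()(()(()))))"
Tracking depth:
  Position 0 '(': depth becomes 1
  Position 1 '(': depth becomes 2
  Position 2 '(': depth becomes 3
  Position 3 ')': depth becomes 2
  Position 4 '(': depth becomes 3
  Position 5 '(': depth becomes 4
  Position 6 ')': depth becomes 3
  Position 7 '(': depth becomes 4
  Position 8 '(': depth becomes 5
  Position 9 ')': depth becomes 4
  Position 10 ')': depth becomes 3
  Position 11 ')': depth becomes 2
  Position 12 ')': depth becomes 1
  Position 13 ')': depth becomes 0
Maximum depth reached: 5

5


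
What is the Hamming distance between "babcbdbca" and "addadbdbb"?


Comparing "babcbdbca" and "addadbdbb" position by position:
  Position 0: 'b' vs 'a' => differ
  Position 1: 'a' vs 'd' => differ
  Position 2: 'b' vs 'd' => differ
  Position 3: 'c' vs 'a' => differ
  Position 4: 'b' vs 'd' => differ
  Position 5: 'd' vs 'b' => differ
  Position 6: 'b' vs 'd' => differ
  Position 7: 'c' vs 'b' => differ
  Position 8: 'a' vs 'b' => differ
Total differences (Hamming distance): 9

9


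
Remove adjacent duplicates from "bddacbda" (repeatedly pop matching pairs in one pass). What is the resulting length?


Input: bddacbda
Stack-based adjacent duplicate removal:
  Read 'b': push. Stack: b
  Read 'd': push. Stack: bd
  Read 'd': matches stack top 'd' => pop. Stack: b
  Read 'a': push. Stack: ba
  Read 'c': push. Stack: bac
  Read 'b': push. Stack: bacb
  Read 'd': push. Stack: bacbd
  Read 'a': push. Stack: bacbda
Final stack: "bacbda" (length 6)

6
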